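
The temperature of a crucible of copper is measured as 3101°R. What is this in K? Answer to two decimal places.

In Celsius: (3101 - 491.67) × 5/9 = 1449.6278°C.
In kelvin: 1449.6278 + 273.15 = 1722.78 K.

1722.78 K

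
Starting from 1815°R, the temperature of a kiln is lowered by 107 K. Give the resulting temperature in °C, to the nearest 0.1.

Initial temperature in Celsius: (1815 - 491.67) × 5/9 = 735.1833°C.
The 107 K change is an interval; Kelvin and Celsius degrees are the same size, so ΔC = -107°C.
Final Celsius temperature: 735.1833 - 107.0000 = 628.1833°C.

628.2°C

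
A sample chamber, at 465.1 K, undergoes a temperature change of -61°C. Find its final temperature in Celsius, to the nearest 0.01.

Initial temperature in Celsius: 465.1 - 273.15 = 191.9500°C.
Final Celsius temperature: 191.9500 - 61.0000 = 130.9500°C.

130.95°C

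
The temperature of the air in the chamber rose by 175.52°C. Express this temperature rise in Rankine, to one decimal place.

315.9°R

Only the scale ratio 1.8 matters for a change in temperature.
175.52 × 1.8 = 315.9.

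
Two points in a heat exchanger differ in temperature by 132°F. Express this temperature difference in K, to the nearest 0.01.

73.33 K

For a temperature interval the offset drops out; only the factor 5/9 applies.
132 × 5/9 = 73.33.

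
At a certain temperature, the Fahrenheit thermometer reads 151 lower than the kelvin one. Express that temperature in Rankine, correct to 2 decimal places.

694.51°R

Let x be the kelvin reading; then the Fahrenheit reading is 1.8·x - 459.67.
(1.8·x - 459.67) - x = -151  ⇒  (0.8)·x = 308.67  ⇒  x = 385.8375 K.
In Celsius: 385.8375 - 273.15 = 112.6875°C.
In Rankine: 112.6875 × 1.8 + 491.67 = 694.51°R.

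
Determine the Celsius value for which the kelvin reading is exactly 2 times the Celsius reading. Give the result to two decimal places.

273.15°C

Let C be the Celsius reading. The kelvin reading is K = 1·C + 273.15.
Require K = 2·C: 1·C + 273.15 = 2·C.
(-1)·C = -273.15  ⇒  C = 273.15.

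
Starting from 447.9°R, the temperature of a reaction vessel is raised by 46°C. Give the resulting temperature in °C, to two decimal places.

Initial temperature in Celsius: (447.9 - 491.67) × 5/9 = -24.3167°C.
Final Celsius temperature: -24.3167 + 46.0000 = 21.6833°C.

21.68°C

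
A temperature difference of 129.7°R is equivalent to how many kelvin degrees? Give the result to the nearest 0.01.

Only the scale ratio 5/9 matters for a change in temperature.
129.7 × 5/9 = 72.06.

72.06 K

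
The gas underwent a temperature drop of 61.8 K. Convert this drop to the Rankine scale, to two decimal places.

111.24°R

Only the scale ratio 1.8 matters for a change in temperature.
61.8 × 1.8 = 111.24.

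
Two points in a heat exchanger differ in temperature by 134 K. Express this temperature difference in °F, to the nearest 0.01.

241.20°F

Only the scale ratio 1.8 matters for a change in temperature.
134 × 1.8 = 241.20.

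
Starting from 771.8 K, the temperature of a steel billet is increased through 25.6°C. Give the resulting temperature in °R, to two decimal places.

Initial temperature in Celsius: 771.8 - 273.15 = 498.6500°C.
Final Celsius temperature: 498.6500 + 25.6000 = 524.2500°C.
In Rankine: 524.2500 × 1.8 + 491.67 = 1435.32°R.

1435.32°R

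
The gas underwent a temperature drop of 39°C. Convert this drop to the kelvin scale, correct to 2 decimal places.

Celsius and kelvin degrees are the same size, so the interval is unchanged: 39.00.

39.00 K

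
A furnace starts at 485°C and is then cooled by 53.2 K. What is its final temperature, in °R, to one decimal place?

The 53.2 K change is an interval; Kelvin and Celsius degrees are the same size, so ΔC = -53.2°C.
Final Celsius temperature: 485.0000 - 53.2000 = 431.8000°C.
In Rankine: 431.8000 × 1.8 + 491.67 = 1268.9°R.

1268.9°R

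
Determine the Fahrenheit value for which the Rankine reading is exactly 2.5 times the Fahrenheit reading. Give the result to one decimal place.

306.4°F

Let F be the Fahrenheit reading. The Rankine reading is R = 1·F + 459.67.
Require R = 2.5·F: 1·F + 459.67 = 2.5·F.
(-1.5)·F = -459.67  ⇒  F = 306.4.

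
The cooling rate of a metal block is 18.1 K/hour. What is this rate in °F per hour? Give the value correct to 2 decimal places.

Since only a temperature interval is involved, the additive offset between the scales drops out.
A change of 1 K is a change of 1.8°F, so 18.1 × 1.8 = 32.58.

32.58 °F/hour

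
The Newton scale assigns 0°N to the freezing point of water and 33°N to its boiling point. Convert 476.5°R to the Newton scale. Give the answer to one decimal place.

-2.8°N

First in Celsius: (476.5 - 491.67) × 5/9 = -8.4278°C.
Linearly onto the Newton scale: 0 + (-8.4278 / 100) × (33 - 0) = -2.8°N.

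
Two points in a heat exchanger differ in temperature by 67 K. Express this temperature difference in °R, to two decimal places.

120.60°R

For a temperature interval the offset drops out; only the factor 1.8 applies.
67 × 1.8 = 120.60.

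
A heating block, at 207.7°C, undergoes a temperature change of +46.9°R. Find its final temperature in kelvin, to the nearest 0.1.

506.9 K

The 46.9°R change is an interval, so only the factor 5/9 applies: +46.9 × 5/9 = +26.0556°C.
Final Celsius temperature: 207.7000 + 26.0556 = 233.7556°C.
In kelvin: 233.7556 + 273.15 = 506.9 K.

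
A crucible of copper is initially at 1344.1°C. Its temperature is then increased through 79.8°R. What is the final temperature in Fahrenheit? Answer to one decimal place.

The 79.8°R change is an interval, so only the factor 5/9 applies: +79.8 × 5/9 = +44.3333°C.
Final Celsius temperature: 1344.1000 + 44.3333 = 1388.4333°C.
In Fahrenheit: 1388.4333 × 1.8 + 32 = 2531.2°F.

2531.2°F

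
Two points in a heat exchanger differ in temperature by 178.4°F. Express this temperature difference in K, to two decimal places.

99.11 K

An interval of 1°F corresponds to 5/9 K.
178.4 × 5/9 = 99.11.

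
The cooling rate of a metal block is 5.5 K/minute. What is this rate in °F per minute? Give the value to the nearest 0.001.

9.900 °F/minute

The quantity depends on a temperature interval, so only the ratio of degree sizes applies; the offset between the scales is irrelevant.
A change of 1 K is a change of 1.8°F, so 5.5 × 1.8 = 9.900.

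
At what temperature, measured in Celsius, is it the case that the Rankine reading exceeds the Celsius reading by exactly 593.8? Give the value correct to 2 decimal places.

127.66°C

Let C be the Celsius reading. The Rankine reading is R = 1.8·C + 491.67.
Require R - C = 593.8: (0.8)·C + 491.67 = 593.8.
C = (593.8 - 491.67) / (0.8) = 127.66.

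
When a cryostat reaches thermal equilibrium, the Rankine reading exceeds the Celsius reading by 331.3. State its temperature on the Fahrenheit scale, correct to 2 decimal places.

-328.83°F

Let x be the Rankine reading; then the Celsius reading is 5/9·x - 273.15.
(5/9·x - 273.15) - x = -331.3  ⇒  (-4/9)·x = -58.15  ⇒  x = 130.8375°R.
In Celsius: (130.8375 - 491.67) × 5/9 = -200.4625°C.
In Fahrenheit: -200.4625 × 1.8 + 32 = -328.83°F.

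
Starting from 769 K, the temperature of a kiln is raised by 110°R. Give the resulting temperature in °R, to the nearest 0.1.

1494.2°R

Initial temperature in Celsius: 769 - 273.15 = 495.8500°C.
The 110°R change is an interval, so only the factor 5/9 applies: +110 × 5/9 = +61.1111°C.
Final Celsius temperature: 495.8500 + 61.1111 = 556.9611°C.
In Rankine: 556.9611 × 1.8 + 491.67 = 1494.2°R.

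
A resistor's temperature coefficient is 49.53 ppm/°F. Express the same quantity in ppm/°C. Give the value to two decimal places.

89.15 ppm/°C

Since only a temperature interval is involved, the additive offset between the scales drops out.
A change of 1°C is a change of 1.8°F, so per °C the value is 49.53 × 1.8 = 89.15.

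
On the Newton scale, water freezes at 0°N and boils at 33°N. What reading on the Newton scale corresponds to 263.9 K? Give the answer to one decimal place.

-3.1°N

First in Celsius: 263.9 - 273.15 = -9.2500°C.
Linearly onto the Newton scale: 0 + (-9.2500 / 100) × (33 - 0) = -3.1°N.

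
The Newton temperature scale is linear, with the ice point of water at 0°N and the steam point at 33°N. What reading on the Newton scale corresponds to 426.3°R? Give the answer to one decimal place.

First in Celsius: (426.3 - 491.67) × 5/9 = -36.3167°C.
Linearly onto the Newton scale: 0 + (-36.3167 / 100) × (33 - 0) = -12.0°N.

-12.0°N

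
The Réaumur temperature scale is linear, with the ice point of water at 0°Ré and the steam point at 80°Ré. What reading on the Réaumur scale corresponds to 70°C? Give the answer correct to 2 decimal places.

Linearly onto the Réaumur scale: 0 + (70.0000 / 100) × (80 - 0) = 56.00°Ré.

56.00°Ré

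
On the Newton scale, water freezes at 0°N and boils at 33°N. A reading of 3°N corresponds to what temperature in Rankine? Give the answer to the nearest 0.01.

508.03°R

Linear interpolation between the fixed points: C = (3 - 0) × 100 / (33 - 0) = 9.0909°C.
Then 9.0909 × 1.8 + 491.67 = 508.03°R.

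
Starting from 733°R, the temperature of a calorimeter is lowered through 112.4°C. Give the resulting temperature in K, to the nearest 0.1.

294.8 K

Initial temperature in Celsius: (733 - 491.67) × 5/9 = 134.0722°C.
Final Celsius temperature: 134.0722 - 112.4000 = 21.6722°C.
In kelvin: 21.6722 + 273.15 = 294.8 K.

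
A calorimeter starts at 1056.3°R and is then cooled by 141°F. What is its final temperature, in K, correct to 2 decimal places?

Initial temperature in Celsius: (1056.3 - 491.67) × 5/9 = 313.6833°C.
The 141°F change is an interval, so only the factor 5/9 applies: -141 × 5/9 = -78.3333°C.
Final Celsius temperature: 313.6833 - 78.3333 = 235.3500°C.
In kelvin: 235.3500 + 273.15 = 508.50 K.

508.50 K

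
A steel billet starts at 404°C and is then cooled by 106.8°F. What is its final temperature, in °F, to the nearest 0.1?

The 106.8°F change is an interval, so only the factor 5/9 applies: -106.8 × 5/9 = -59.3333°C.
Final Celsius temperature: 404.0000 - 59.3333 = 344.6667°C.
In Fahrenheit: 344.6667 × 1.8 + 32 = 652.4°F.

652.4°F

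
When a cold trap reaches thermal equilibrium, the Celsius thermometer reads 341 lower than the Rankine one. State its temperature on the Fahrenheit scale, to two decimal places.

Let x be the Rankine reading; then the Celsius reading is 5/9·x - 273.15.
(5/9·x - 273.15) - x = -341  ⇒  (-4/9)·x = -67.85  ⇒  x = 152.6625°R.
In Celsius: (152.6625 - 491.67) × 5/9 = -188.3375°C.
In Fahrenheit: -188.3375 × 1.8 + 32 = -307.01°F.

-307.01°F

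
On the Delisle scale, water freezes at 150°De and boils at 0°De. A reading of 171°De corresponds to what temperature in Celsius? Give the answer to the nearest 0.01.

-14.00°C

Linear interpolation between the fixed points: C = (171 - 150) × 100 / (0 - 150) = -14.0000°C.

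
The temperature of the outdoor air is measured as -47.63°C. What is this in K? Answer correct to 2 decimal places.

225.52 K

In kelvin: -47.6300 + 273.15 = 225.52 K.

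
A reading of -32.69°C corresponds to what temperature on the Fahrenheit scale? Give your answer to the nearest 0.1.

In Fahrenheit: -32.6900 × 1.8 + 32 = -26.8°F.

-26.8°F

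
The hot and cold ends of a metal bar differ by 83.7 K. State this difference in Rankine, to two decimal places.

Only the scale ratio 1.8 matters for a change in temperature.
83.7 × 1.8 = 150.66.

150.66°R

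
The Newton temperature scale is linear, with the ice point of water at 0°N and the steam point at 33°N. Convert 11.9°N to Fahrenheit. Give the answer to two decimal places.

Linear interpolation between the fixed points: C = (11.9 - 0) × 100 / (33 - 0) = 36.0606°C.
Then 36.0606 × 1.8 + 32 = 96.91°F.

96.91°F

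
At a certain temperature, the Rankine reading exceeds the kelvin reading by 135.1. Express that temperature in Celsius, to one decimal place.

Let x be the Rankine reading; then the kelvin reading is 5/9·x.
(5/9·x) - x = -135.1  ⇒  (-4/9)·x = -135.1  ⇒  x = 303.9750°R.
In Celsius: (303.975 - 491.67) × 5/9 = -104.3°C.

-104.3°C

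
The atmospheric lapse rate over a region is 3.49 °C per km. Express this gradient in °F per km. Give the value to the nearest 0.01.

6.28 °F/km

Since only a temperature interval is involved, the additive offset between the scales drops out.
A change of 1°C is a change of 1.8°F, so 3.49 × 1.8 = 6.28.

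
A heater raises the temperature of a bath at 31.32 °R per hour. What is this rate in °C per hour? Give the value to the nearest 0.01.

17.40 °C/hour

The quantity depends on a temperature interval, so only the ratio of degree sizes applies; the offset between the scales is irrelevant.
A change of 1°R is a change of 5/9°C, so 31.32 × 5/9 = 17.40.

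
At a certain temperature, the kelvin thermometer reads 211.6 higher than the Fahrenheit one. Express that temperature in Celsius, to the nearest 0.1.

Let x be the Fahrenheit reading; then the kelvin reading is 5/9·x + 255.372.
(5/9·x + 255.372) - x = 211.6  ⇒  (-4/9)·x = -43.7722  ⇒  x = 98.4875°F.
In Celsius: (98.4875 - 32) × 5/9 = 36.9°C.

36.9°C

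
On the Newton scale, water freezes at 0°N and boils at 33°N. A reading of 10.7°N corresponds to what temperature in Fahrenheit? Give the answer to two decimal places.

90.36°F

Linear interpolation between the fixed points: C = (10.7 - 0) × 100 / (33 - 0) = 32.4242°C.
Then 32.4242 × 1.8 + 32 = 90.36°F.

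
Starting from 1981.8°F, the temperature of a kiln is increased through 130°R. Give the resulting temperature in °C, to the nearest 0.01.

1155.44°C

Initial temperature in Celsius: (1981.8 - 32) × 5/9 = 1083.2222°C.
The 130°R change is an interval, so only the factor 5/9 applies: +130 × 5/9 = +72.2222°C.
Final Celsius temperature: 1083.2222 + 72.2222 = 1155.4444°C.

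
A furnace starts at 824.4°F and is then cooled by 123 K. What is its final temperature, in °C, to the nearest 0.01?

Initial temperature in Celsius: (824.4 - 32) × 5/9 = 440.2222°C.
The 123 K change is an interval; Kelvin and Celsius degrees are the same size, so ΔC = -123°C.
Final Celsius temperature: 440.2222 - 123.0000 = 317.2222°C.

317.22°C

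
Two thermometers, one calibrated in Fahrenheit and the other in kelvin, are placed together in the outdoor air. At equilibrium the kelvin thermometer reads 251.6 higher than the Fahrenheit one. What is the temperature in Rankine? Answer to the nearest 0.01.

Let x be the Fahrenheit reading; then the kelvin reading is 5/9·x + 255.372.
(5/9·x + 255.372) - x = 251.6  ⇒  (-4/9)·x = -3.77222  ⇒  x = 8.4875°F.
In Celsius: (8.4875 - 32) × 5/9 = -13.0625°C.
In Rankine: -13.0625 × 1.8 + 491.67 = 468.16°R.

468.16°R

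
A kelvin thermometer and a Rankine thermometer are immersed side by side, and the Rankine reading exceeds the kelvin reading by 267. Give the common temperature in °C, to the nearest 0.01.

Let x be the kelvin reading; then the Rankine reading is 1.8·x.
(1.8·x) - x = 267  ⇒  (0.8)·x = 267  ⇒  x = 333.7500 K.
In Celsius: 333.75 - 273.15 = 60.60°C.

60.60°C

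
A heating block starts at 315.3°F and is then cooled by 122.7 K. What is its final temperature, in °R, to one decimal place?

Initial temperature in Celsius: (315.3 - 32) × 5/9 = 157.3889°C.
The 122.7 K change is an interval; Kelvin and Celsius degrees are the same size, so ΔC = -122.7°C.
Final Celsius temperature: 157.3889 - 122.7000 = 34.6889°C.
In Rankine: 34.6889 × 1.8 + 491.67 = 554.1°R.

554.1°R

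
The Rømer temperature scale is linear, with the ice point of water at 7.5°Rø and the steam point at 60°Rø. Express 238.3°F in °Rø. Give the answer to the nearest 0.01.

First in Celsius: (238.3 - 32) × 5/9 = 114.6111°C.
Linearly onto the Rømer scale: 7.5 + (114.6111 / 100) × (60 - 7.5) = 67.67°Rø.

67.67°Rø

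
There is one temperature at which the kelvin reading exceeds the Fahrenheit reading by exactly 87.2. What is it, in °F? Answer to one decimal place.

Let F be the Fahrenheit reading. The kelvin reading is K = 5/9·F + 255.372.
Require K - F = 87.2: (-4/9)·F + 255.372 = 87.2.
F = (87.2 - 255.372) / (-4/9) = 378.4.

378.4°F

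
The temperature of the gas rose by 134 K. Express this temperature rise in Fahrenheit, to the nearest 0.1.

An interval of 1 K corresponds to 1.8°F.
134 × 1.8 = 241.2.

241.2°F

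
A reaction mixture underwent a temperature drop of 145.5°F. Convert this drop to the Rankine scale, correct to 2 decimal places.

Fahrenheit and Rankine degrees are the same size, so the interval is unchanged: 145.50.

145.50°R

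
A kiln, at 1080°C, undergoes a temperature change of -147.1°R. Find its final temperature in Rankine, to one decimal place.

2288.6°R

The 147.1°R change is an interval, so only the factor 5/9 applies: -147.1 × 5/9 = -81.7222°C.
Final Celsius temperature: 1080.0000 - 81.7222 = 998.2778°C.
In Rankine: 998.2778 × 1.8 + 491.67 = 2288.6°R.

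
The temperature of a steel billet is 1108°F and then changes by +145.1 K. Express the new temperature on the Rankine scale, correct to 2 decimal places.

Initial temperature in Celsius: (1108 - 32) × 5/9 = 597.7778°C.
The 145.1 K change is an interval; Kelvin and Celsius degrees are the same size, so ΔC = +145.1°C.
Final Celsius temperature: 597.7778 + 145.1000 = 742.8778°C.
In Rankine: 742.8778 × 1.8 + 491.67 = 1828.85°R.

1828.85°R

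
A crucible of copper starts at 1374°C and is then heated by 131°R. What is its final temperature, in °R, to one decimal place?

3095.9°R

The 131°R change is an interval, so only the factor 5/9 applies: +131 × 5/9 = +72.7778°C.
Final Celsius temperature: 1374.0000 + 72.7778 = 1446.7778°C.
In Rankine: 1446.7778 × 1.8 + 491.67 = 3095.9°R.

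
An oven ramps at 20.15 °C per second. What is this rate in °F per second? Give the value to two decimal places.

The quantity depends on a temperature interval, so only the ratio of degree sizes applies; the offset between the scales is irrelevant.
A change of 1°C is a change of 1.8°F, so 20.15 × 1.8 = 36.27.

36.27 °F/second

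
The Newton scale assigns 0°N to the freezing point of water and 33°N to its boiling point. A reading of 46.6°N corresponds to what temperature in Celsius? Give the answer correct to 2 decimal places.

Linear interpolation between the fixed points: C = (46.6 - 0) × 100 / (33 - 0) = 141.2121°C.

141.21°C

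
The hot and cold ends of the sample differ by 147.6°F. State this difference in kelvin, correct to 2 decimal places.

82.00 K

An interval of 1°F corresponds to 5/9 K.
147.6 × 5/9 = 82.00.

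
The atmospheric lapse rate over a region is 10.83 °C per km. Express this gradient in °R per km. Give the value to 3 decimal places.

19.494 °R/km

The quantity depends on a temperature interval, so only the ratio of degree sizes applies; the offset between the scales is irrelevant.
A change of 1°C is a change of 1.8°R, so 10.83 × 1.8 = 19.494.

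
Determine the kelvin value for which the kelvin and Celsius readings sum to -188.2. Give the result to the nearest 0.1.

42.5 K

Let K be the kelvin reading. The Celsius reading is C = 1·K - 273.15.
Require K + C = -188.2: (2)·K - 273.15 = -188.2.
K = (-188.2 + 273.15) / (2) = 42.5.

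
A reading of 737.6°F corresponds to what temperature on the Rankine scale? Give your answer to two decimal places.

1197.27°R

In Celsius: (737.6 - 32) × 5/9 = 392.0000°C.
In Rankine: 392.0000 × 1.8 + 491.67 = 1197.27°R.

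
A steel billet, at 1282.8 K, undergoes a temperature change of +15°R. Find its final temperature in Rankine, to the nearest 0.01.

Initial temperature in Celsius: 1282.8 - 273.15 = 1009.6500°C.
The 15°R change is an interval, so only the factor 5/9 applies: +15 × 5/9 = +8.3333°C.
Final Celsius temperature: 1009.6500 + 8.3333 = 1017.9833°C.
In Rankine: 1017.9833 × 1.8 + 491.67 = 2324.04°R.

2324.04°R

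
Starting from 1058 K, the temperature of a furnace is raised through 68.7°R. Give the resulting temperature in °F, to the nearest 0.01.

Initial temperature in Celsius: 1058 - 273.15 = 784.8500°C.
The 68.7°R change is an interval, so only the factor 5/9 applies: +68.7 × 5/9 = +38.1667°C.
Final Celsius temperature: 784.8500 + 38.1667 = 823.0167°C.
In Fahrenheit: 823.0167 × 1.8 + 32 = 1513.43°F.

1513.43°F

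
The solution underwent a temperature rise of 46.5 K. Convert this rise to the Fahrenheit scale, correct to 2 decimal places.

83.70°F

An interval of 1 K corresponds to 1.8°F.
46.5 × 1.8 = 83.70.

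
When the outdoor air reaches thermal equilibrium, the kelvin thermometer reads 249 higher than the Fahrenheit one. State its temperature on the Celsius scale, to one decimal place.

Let x be the Fahrenheit reading; then the kelvin reading is 5/9·x + 255.372.
(5/9·x + 255.372) - x = 249  ⇒  (-4/9)·x = -6.37222  ⇒  x = 14.3375°F.
In Celsius: (14.3375 - 32) × 5/9 = -9.8°C.

-9.8°C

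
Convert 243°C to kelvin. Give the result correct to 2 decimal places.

516.15 K

In kelvin: 243.0000 + 273.15 = 516.15 K.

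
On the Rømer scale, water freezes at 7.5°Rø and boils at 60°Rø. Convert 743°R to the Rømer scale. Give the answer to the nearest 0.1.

First in Celsius: (743 - 491.67) × 5/9 = 139.6278°C.
Linearly onto the Rømer scale: 7.5 + (139.6278 / 100) × (60 - 7.5) = 80.8°Rø.

80.8°Rø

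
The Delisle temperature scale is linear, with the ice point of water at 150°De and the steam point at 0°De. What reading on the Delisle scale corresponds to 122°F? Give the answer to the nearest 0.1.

First in Celsius: (122 - 32) × 5/9 = 50.0000°C.
Linearly onto the Delisle scale: 150 + (50.0000 / 100) × (0 - 150) = 75.0°De.

75.0°De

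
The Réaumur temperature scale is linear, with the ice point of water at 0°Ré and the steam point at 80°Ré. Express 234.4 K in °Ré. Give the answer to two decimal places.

-31.00°Ré

First in Celsius: 234.4 - 273.15 = -38.7500°C.
Linearly onto the Réaumur scale: 0 + (-38.7500 / 100) × (80 - 0) = -31.00°Ré.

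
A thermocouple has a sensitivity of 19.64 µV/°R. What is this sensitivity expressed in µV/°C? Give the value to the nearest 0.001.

35.352 µV/°C

Since only a temperature interval is involved, the additive offset between the scales drops out.
A change of 1°C is a change of 1.8°R, so per °C the value is 19.64 × 1.8 = 35.352.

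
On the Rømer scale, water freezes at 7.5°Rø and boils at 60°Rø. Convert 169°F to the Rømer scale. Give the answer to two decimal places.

First in Celsius: (169 - 32) × 5/9 = 76.1111°C.
Linearly onto the Rømer scale: 7.5 + (76.1111 / 100) × (60 - 7.5) = 47.46°Rø.

47.46°Rø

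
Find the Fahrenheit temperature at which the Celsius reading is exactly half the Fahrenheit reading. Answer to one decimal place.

Let F be the Fahrenheit reading. The Celsius reading is C = 5/9·F - 17.7778.
Require C = 0.5·F: 5/9·F - 17.7778 = 0.5·F.
(1/18)·F = 17.7778  ⇒  F = 320.0.

320.0°F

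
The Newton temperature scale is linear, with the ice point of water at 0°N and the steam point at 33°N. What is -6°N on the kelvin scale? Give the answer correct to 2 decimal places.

254.97 K

Linear interpolation between the fixed points: C = (-6 - 0) × 100 / (33 - 0) = -18.1818°C.
Then -18.1818 + 273.15 = 254.97 K.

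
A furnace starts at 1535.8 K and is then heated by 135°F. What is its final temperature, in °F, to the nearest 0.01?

2439.77°F

Initial temperature in Celsius: 1535.8 - 273.15 = 1262.6500°C.
The 135°F change is an interval, so only the factor 5/9 applies: +135 × 5/9 = +75.0000°C.
Final Celsius temperature: 1262.6500 + 75.0000 = 1337.6500°C.
In Fahrenheit: 1337.6500 × 1.8 + 32 = 2439.77°F.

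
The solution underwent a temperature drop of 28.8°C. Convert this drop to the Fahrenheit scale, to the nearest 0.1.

51.8°F

For a temperature interval the offset drops out; only the factor 1.8 applies.
28.8 × 1.8 = 51.8.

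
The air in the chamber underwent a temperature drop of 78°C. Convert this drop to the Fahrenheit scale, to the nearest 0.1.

An interval of 1°C corresponds to 1.8°F.
78 × 1.8 = 140.4.

140.4°F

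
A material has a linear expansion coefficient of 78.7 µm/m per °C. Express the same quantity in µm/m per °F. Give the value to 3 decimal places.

43.722 µm/m per °F

The quantity depends on a temperature interval, so only the ratio of degree sizes applies; the offset between the scales is irrelevant.
A change of 1°F is a change of 5/9°C, so per °F the value is 78.7 × 5/9 = 43.722.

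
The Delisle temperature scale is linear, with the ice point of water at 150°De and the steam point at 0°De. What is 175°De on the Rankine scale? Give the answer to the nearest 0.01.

Linear interpolation between the fixed points: C = (175 - 150) × 100 / (0 - 150) = -16.6667°C.
Then -16.6667 × 1.8 + 491.67 = 461.67°R.

461.67°R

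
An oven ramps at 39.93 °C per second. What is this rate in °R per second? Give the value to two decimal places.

71.87 °R/second

Since only a temperature interval is involved, the additive offset between the scales drops out.
A change of 1°C is a change of 1.8°R, so 39.93 × 1.8 = 71.87.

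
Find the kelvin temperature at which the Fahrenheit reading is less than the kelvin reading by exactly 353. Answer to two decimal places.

Let K be the kelvin reading. The Fahrenheit reading is F = 1.8·K - 459.67.
Require F - K = -353: (0.8)·K - 459.67 = -353.
K = (-353 + 459.67) / (0.8) = 133.34.

133.34 K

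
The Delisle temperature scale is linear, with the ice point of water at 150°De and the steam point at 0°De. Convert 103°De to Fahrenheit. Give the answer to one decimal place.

88.4°F

Linear interpolation between the fixed points: C = (103 - 150) × 100 / (0 - 150) = 31.3333°C.
Then 31.3333 × 1.8 + 32 = 88.4°F.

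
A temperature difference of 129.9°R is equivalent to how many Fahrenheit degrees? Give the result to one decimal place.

Rankine and Fahrenheit degrees are the same size, so the interval is unchanged: 129.9.

129.9°F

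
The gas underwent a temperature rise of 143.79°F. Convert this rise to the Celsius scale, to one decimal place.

79.9°C

Only the scale ratio 5/9 matters for a change in temperature.
143.79 × 5/9 = 79.9.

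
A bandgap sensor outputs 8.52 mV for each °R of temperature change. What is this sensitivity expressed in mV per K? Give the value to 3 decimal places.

15.336 mV per K

Since only a temperature interval is involved, the additive offset between the scales drops out.
A change of 1 K is a change of 1.8°R, so per K the value is 8.52 × 1.8 = 15.336.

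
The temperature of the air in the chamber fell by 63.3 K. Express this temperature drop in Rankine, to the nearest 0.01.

113.94°R

For a temperature interval the offset drops out; only the factor 1.8 applies.
63.3 × 1.8 = 113.94.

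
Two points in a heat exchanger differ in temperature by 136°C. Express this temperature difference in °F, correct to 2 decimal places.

244.80°F

Only the scale ratio 1.8 matters for a change in temperature.
136 × 1.8 = 244.80.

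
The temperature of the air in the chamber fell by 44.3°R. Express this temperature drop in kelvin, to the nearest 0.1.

An interval of 1°R corresponds to 5/9 K.
44.3 × 5/9 = 24.6.

24.6 K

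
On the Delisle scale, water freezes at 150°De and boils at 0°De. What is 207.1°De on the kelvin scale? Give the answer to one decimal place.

235.1 K

Linear interpolation between the fixed points: C = (207.1 - 150) × 100 / (0 - 150) = -38.0667°C.
Then -38.0667 + 273.15 = 235.1 K.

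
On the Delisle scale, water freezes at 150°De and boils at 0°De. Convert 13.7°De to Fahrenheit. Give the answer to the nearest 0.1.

195.6°F

Linear interpolation between the fixed points: C = (13.7 - 150) × 100 / (0 - 150) = 90.8667°C.
Then 90.8667 × 1.8 + 32 = 195.6°F.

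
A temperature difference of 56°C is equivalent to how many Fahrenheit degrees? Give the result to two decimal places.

100.80°F

An interval of 1°C corresponds to 1.8°F.
56 × 1.8 = 100.80.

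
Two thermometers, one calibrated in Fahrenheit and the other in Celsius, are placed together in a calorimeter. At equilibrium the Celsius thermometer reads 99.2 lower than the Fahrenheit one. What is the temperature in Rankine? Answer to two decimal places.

Let x be the Fahrenheit reading; then the Celsius reading is 5/9·x - 17.7778.
(5/9·x - 17.7778) - x = -99.2  ⇒  (-4/9)·x = -81.4222  ⇒  x = 183.2000°F.
In Celsius: (183.2 - 32) × 5/9 = 84.0000°C.
In Rankine: 84.0000 × 1.8 + 491.67 = 642.87°R.

642.87°R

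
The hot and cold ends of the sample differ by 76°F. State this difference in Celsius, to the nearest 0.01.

42.22°C

An interval of 1°F corresponds to 5/9°C.
76 × 5/9 = 42.22.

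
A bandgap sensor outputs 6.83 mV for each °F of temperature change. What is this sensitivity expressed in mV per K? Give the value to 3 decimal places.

12.294 mV per K

The quantity depends on a temperature interval, so only the ratio of degree sizes applies; the offset between the scales is irrelevant.
A change of 1 K is a change of 1.8°F, so per K the value is 6.83 × 1.8 = 12.294.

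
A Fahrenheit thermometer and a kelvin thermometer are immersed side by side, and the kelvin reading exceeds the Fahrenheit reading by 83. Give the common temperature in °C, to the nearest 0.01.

Let x be the Fahrenheit reading; then the kelvin reading is 5/9·x + 255.372.
(5/9·x + 255.372) - x = 83  ⇒  (-4/9)·x = -172.372  ⇒  x = 387.8375°F.
In Celsius: (387.8375 - 32) × 5/9 = 197.69°C.

197.69°C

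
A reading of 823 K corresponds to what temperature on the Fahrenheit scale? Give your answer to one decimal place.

1021.7°F

In Celsius: 823 - 273.15 = 549.8500°C.
In Fahrenheit: 549.8500 × 1.8 + 32 = 1021.7°F.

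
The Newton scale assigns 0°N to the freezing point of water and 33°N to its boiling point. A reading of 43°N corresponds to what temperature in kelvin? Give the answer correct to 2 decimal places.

403.45 K

Linear interpolation between the fixed points: C = (43 - 0) × 100 / (33 - 0) = 130.3030°C.
Then 130.3030 + 273.15 = 403.45 K.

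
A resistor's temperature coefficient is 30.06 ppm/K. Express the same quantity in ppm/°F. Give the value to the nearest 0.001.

16.700 ppm/°F

The quantity depends on a temperature interval, so only the ratio of degree sizes applies; the offset between the scales is irrelevant.
A change of 1°F is a change of 5/9 K, so per °F the value is 30.06 × 5/9 = 16.700.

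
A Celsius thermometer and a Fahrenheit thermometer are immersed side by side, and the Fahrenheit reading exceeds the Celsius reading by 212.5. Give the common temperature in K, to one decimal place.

498.8 K

Let x be the Celsius reading; then the Fahrenheit reading is 1.8·x + 32.
(1.8·x + 32) - x = 212.5  ⇒  (0.8)·x = 180.5  ⇒  x = 225.6250°C.
In kelvin: 225.6250 + 273.15 = 498.8 K.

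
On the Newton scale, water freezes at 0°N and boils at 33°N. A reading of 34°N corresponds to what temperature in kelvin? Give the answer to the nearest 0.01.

Linear interpolation between the fixed points: C = (34 - 0) × 100 / (33 - 0) = 103.0303°C.
Then 103.0303 + 273.15 = 376.18 K.

376.18 K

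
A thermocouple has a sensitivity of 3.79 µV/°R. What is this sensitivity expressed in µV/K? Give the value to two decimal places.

Since only a temperature interval is involved, the additive offset between the scales drops out.
A change of 1 K is a change of 1.8°R, so per K the value is 3.79 × 1.8 = 6.82.

6.82 µV/K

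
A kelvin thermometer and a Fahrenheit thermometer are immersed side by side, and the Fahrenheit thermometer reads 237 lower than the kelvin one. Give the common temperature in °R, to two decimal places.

501.01°R

Let x be the kelvin reading; then the Fahrenheit reading is 1.8·x - 459.67.
(1.8·x - 459.67) - x = -237  ⇒  (0.8)·x = 222.67  ⇒  x = 278.3375 K.
In Celsius: 278.3375 - 273.15 = 5.1875°C.
In Rankine: 5.1875 × 1.8 + 491.67 = 501.01°R.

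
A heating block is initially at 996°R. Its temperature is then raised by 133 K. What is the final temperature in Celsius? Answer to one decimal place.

Initial temperature in Celsius: (996 - 491.67) × 5/9 = 280.1833°C.
The 133 K change is an interval; Kelvin and Celsius degrees are the same size, so ΔC = +133°C.
Final Celsius temperature: 280.1833 + 133.0000 = 413.1833°C.

413.2°C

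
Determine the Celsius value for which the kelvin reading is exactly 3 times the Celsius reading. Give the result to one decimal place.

136.6°C

Let C be the Celsius reading. The kelvin reading is K = 1·C + 273.15.
Require K = 3·C: 1·C + 273.15 = 3·C.
(-2)·C = -273.15  ⇒  C = 136.6.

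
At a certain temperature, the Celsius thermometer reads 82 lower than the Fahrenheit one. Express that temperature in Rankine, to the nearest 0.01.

Let x be the Fahrenheit reading; then the Celsius reading is 5/9·x - 17.7778.
(5/9·x - 17.7778) - x = -82  ⇒  (-4/9)·x = -64.2222  ⇒  x = 144.5000°F.
In Celsius: (144.5 - 32) × 5/9 = 62.5000°C.
In Rankine: 62.5000 × 1.8 + 491.67 = 604.17°R.

604.17°R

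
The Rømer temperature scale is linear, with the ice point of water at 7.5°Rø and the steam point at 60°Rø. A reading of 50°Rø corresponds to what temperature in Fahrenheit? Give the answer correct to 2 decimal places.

Linear interpolation between the fixed points: C = (50 - 7.5) × 100 / (60 - 7.5) = 80.9524°C.
Then 80.9524 × 1.8 + 32 = 177.71°F.

177.71°F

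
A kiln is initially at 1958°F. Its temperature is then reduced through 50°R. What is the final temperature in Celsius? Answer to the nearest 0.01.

Initial temperature in Celsius: (1958 - 32) × 5/9 = 1070.0000°C.
The 50°R change is an interval, so only the factor 5/9 applies: -50 × 5/9 = -27.7778°C.
Final Celsius temperature: 1070.0000 - 27.7778 = 1042.2222°C.

1042.22°C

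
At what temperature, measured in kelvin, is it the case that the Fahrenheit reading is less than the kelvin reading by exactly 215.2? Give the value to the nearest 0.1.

305.6 K

Let K be the kelvin reading. The Fahrenheit reading is F = 1.8·K - 459.67.
Require F - K = -215.2: (0.8)·K - 459.67 = -215.2.
K = (-215.2 + 459.67) / (0.8) = 305.6.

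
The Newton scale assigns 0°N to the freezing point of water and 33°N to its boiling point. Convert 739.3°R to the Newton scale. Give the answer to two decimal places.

45.40°N

First in Celsius: (739.3 - 491.67) × 5/9 = 137.5722°C.
Linearly onto the Newton scale: 0 + (137.5722 / 100) × (33 - 0) = 45.40°N.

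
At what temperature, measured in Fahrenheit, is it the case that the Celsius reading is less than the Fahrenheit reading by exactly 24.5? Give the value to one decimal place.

15.1°F

Let F be the Fahrenheit reading. The Celsius reading is C = 5/9·F - 17.7778.
Require C - F = -24.5: (-4/9)·F - 17.7778 = -24.5.
F = (-24.5 + 17.7778) / (-4/9) = 15.1.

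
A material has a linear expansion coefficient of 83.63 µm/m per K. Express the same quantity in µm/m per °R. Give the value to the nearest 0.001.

The quantity depends on a temperature interval, so only the ratio of degree sizes applies; the offset between the scales is irrelevant.
A change of 1°R is a change of 5/9 K, so per °R the value is 83.63 × 5/9 = 46.461.

46.461 µm/m per °R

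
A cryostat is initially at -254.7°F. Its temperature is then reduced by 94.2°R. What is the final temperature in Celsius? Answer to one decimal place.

Initial temperature in Celsius: (-254.7 - 32) × 5/9 = -159.2778°C.
The 94.2°R change is an interval, so only the factor 5/9 applies: -94.2 × 5/9 = -52.3333°C.
Final Celsius temperature: -159.2778 - 52.3333 = -211.6111°C.

-211.6°C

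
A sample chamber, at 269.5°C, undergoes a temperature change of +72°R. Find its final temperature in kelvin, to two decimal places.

582.65 K

The 72°R change is an interval, so only the factor 5/9 applies: +72 × 5/9 = +40.0000°C.
Final Celsius temperature: 269.5000 + 40.0000 = 309.5000°C.
In kelvin: 309.5000 + 273.15 = 582.65 K.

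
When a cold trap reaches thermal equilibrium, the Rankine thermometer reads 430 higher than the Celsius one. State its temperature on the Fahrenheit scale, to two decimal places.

-106.76°F

Let x be the Celsius reading; then the Rankine reading is 1.8·x + 491.67.
(1.8·x + 491.67) - x = 430  ⇒  (0.8)·x = -61.67  ⇒  x = -77.0875°C.
In Fahrenheit: -77.0875 × 1.8 + 32 = -106.76°F.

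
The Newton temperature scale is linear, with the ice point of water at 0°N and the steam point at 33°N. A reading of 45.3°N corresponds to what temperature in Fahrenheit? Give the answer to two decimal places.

279.09°F

Linear interpolation between the fixed points: C = (45.3 - 0) × 100 / (33 - 0) = 137.2727°C.
Then 137.2727 × 1.8 + 32 = 279.09°F.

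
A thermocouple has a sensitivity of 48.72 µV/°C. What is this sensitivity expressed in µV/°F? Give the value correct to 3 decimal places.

Since only a temperature interval is involved, the additive offset between the scales drops out.
A change of 1°F is a change of 5/9°C, so per °F the value is 48.72 × 5/9 = 27.067.

27.067 µV/°F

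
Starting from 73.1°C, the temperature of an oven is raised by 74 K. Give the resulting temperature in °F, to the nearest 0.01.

296.78°F

The 74 K change is an interval; Kelvin and Celsius degrees are the same size, so ΔC = +74°C.
Final Celsius temperature: 73.1000 + 74.0000 = 147.1000°C.
In Fahrenheit: 147.1000 × 1.8 + 32 = 296.78°F.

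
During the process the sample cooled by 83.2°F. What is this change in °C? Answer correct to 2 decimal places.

46.22°C

An interval of 1°F corresponds to 5/9°C.
83.2 × 5/9 = 46.22.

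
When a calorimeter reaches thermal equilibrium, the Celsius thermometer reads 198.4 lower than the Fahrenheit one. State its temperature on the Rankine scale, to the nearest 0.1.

Let x be the Fahrenheit reading; then the Celsius reading is 5/9·x - 17.7778.
(5/9·x - 17.7778) - x = -198.4  ⇒  (-4/9)·x = -180.622  ⇒  x = 406.4000°F.
In Celsius: (406.4 - 32) × 5/9 = 208.0000°C.
In Rankine: 208.0000 × 1.8 + 491.67 = 866.1°R.

866.1°R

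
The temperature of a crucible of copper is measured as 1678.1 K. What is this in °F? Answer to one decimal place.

2560.9°F

In Celsius: 1678.1 - 273.15 = 1404.9500°C.
In Fahrenheit: 1404.9500 × 1.8 + 32 = 2560.9°F.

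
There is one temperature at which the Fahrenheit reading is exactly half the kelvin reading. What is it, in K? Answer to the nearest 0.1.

353.6 K

Let K be the kelvin reading. The Fahrenheit reading is F = 1.8·K - 459.67.
Require F = 0.5·K: 1.8·K - 459.67 = 0.5·K.
(1.3)·K = 459.67  ⇒  K = 353.6.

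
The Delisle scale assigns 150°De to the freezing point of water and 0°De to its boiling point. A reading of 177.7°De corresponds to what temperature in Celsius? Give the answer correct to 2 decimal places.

-18.47°C

Linear interpolation between the fixed points: C = (177.7 - 150) × 100 / (0 - 150) = -18.4667°C.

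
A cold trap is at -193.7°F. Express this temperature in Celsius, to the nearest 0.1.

In Celsius: (-193.7 - 32) × 5/9 = -125.3889°C.

-125.4°C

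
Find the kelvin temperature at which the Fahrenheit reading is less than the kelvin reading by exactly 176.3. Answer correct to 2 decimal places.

Let K be the kelvin reading. The Fahrenheit reading is F = 1.8·K - 459.67.
Require F - K = -176.3: (0.8)·K - 459.67 = -176.3.
K = (-176.3 + 459.67) / (0.8) = 354.21.

354.21 K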